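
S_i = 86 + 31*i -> [86, 117, 148, 179, 210]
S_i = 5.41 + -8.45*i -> [5.41, -3.04, -11.49, -19.94, -28.39]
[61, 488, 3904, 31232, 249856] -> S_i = 61*8^i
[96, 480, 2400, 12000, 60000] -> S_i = 96*5^i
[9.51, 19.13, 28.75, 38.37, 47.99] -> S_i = 9.51 + 9.62*i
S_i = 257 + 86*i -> [257, 343, 429, 515, 601]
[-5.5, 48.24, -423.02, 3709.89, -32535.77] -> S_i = -5.50*(-8.77)^i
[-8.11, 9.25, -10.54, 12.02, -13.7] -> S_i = -8.11*(-1.14)^i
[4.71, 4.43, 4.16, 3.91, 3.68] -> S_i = 4.71*0.94^i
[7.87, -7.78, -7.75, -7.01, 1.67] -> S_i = Random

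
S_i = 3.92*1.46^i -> [3.92, 5.72, 8.36, 12.2, 17.81]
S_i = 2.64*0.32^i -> [2.64, 0.84, 0.27, 0.09, 0.03]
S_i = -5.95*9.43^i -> [-5.95, -56.11, -529.1, -4989.44, -47050.45]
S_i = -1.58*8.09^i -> [-1.58, -12.78, -103.41, -836.57, -6767.86]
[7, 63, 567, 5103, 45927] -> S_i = 7*9^i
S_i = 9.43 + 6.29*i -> [9.43, 15.72, 22.01, 28.3, 34.59]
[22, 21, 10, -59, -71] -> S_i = Random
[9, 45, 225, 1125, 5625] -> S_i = 9*5^i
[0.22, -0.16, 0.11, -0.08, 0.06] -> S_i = 0.22*(-0.71)^i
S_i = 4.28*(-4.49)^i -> [4.28, -19.22, 86.29, -387.42, 1739.52]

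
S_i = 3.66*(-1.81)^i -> [3.66, -6.62, 11.99, -21.7, 39.28]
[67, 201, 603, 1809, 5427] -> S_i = 67*3^i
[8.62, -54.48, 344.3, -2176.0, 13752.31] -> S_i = 8.62*(-6.32)^i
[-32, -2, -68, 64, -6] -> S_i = Random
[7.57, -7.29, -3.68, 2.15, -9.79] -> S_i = Random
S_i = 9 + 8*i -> [9, 17, 25, 33, 41]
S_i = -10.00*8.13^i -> [-10.0, -81.3, -660.97, -5373.68, -43688.0]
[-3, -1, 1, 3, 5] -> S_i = -3 + 2*i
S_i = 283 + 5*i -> [283, 288, 293, 298, 303]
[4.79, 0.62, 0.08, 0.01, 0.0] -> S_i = 4.79*0.13^i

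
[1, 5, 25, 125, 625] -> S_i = 1*5^i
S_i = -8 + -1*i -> [-8, -9, -10, -11, -12]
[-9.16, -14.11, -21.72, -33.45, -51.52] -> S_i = -9.16*1.54^i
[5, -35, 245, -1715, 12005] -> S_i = 5*-7^i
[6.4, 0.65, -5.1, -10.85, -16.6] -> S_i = 6.40 + -5.75*i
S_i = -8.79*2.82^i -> [-8.79, -24.79, -69.9, -197.12, -555.89]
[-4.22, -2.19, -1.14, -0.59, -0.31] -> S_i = -4.22*0.52^i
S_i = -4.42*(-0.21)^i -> [-4.42, 0.93, -0.19, 0.04, -0.01]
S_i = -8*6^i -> [-8, -48, -288, -1728, -10368]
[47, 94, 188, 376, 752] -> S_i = 47*2^i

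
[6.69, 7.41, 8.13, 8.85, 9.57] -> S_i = 6.69 + 0.72*i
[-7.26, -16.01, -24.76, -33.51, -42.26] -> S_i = -7.26 + -8.75*i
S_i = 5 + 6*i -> [5, 11, 17, 23, 29]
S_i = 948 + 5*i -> [948, 953, 958, 963, 968]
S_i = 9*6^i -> [9, 54, 324, 1944, 11664]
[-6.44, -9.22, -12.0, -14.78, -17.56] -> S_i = -6.44 + -2.78*i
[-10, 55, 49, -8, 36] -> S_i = Random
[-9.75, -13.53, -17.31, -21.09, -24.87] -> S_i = -9.75 + -3.78*i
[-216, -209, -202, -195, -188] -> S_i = -216 + 7*i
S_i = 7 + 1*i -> [7, 8, 9, 10, 11]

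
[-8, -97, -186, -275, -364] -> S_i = -8 + -89*i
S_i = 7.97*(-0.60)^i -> [7.97, -4.78, 2.87, -1.72, 1.03]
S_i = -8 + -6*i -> [-8, -14, -20, -26, -32]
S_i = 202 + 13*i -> [202, 215, 228, 241, 254]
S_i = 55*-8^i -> [55, -440, 3520, -28160, 225280]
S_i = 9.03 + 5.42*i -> [9.03, 14.45, 19.87, 25.29, 30.71]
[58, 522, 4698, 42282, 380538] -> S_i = 58*9^i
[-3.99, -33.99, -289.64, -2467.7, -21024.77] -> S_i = -3.99*8.52^i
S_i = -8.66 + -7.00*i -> [-8.66, -15.66, -22.66, -29.66, -36.66]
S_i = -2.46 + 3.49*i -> [-2.46, 1.03, 4.52, 8.01, 11.5]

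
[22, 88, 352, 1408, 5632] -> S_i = 22*4^i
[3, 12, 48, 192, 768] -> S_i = 3*4^i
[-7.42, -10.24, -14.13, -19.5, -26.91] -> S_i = -7.42*1.38^i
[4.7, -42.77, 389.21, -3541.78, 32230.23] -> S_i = 4.70*(-9.10)^i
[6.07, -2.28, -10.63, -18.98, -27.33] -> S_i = 6.07 + -8.35*i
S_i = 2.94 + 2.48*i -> [2.94, 5.42, 7.9, 10.38, 12.86]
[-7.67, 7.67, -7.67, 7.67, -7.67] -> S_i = -7.67*(-1.00)^i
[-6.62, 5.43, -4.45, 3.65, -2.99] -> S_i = -6.62*(-0.82)^i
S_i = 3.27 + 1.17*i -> [3.27, 4.44, 5.61, 6.78, 7.95]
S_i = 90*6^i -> [90, 540, 3240, 19440, 116640]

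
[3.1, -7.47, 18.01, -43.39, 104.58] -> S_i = 3.10*(-2.41)^i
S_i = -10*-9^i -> [-10, 90, -810, 7290, -65610]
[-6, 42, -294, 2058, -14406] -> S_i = -6*-7^i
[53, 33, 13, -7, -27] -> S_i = 53 + -20*i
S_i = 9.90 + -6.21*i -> [9.9, 3.69, -2.52, -8.73, -14.94]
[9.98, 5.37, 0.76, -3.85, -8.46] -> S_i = 9.98 + -4.61*i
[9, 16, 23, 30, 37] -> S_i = 9 + 7*i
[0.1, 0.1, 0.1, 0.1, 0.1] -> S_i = 0.10*1.01^i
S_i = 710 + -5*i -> [710, 705, 700, 695, 690]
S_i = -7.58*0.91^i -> [-7.58, -6.9, -6.28, -5.71, -5.2]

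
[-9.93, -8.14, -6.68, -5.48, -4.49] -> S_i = -9.93*0.82^i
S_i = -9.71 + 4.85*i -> [-9.71, -4.86, -0.01, 4.84, 9.69]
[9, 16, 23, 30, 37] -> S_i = 9 + 7*i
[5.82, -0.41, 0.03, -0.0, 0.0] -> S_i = 5.82*(-0.07)^i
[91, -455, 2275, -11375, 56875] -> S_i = 91*-5^i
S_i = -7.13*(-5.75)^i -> [-7.13, 41.0, -235.74, 1355.48, -7794.01]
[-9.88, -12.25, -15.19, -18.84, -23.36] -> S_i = -9.88*1.24^i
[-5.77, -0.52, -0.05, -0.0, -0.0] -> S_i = -5.77*0.09^i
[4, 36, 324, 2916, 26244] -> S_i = 4*9^i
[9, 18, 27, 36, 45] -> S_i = 9 + 9*i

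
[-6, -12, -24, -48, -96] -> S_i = -6*2^i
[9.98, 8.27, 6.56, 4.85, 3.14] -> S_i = 9.98 + -1.71*i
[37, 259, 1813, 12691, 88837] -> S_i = 37*7^i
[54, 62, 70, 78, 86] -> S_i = 54 + 8*i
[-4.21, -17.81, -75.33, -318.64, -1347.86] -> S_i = -4.21*4.23^i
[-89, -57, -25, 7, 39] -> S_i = -89 + 32*i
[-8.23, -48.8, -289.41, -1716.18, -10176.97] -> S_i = -8.23*5.93^i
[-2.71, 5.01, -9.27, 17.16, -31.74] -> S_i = -2.71*(-1.85)^i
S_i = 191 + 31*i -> [191, 222, 253, 284, 315]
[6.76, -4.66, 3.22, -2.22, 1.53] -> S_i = 6.76*(-0.69)^i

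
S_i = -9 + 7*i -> [-9, -2, 5, 12, 19]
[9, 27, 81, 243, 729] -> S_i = 9*3^i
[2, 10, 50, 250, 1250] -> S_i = 2*5^i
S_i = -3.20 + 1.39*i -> [-3.2, -1.81, -0.42, 0.97, 2.36]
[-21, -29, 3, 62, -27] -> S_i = Random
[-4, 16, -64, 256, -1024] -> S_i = -4*-4^i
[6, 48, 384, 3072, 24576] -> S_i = 6*8^i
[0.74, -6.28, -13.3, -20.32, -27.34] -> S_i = 0.74 + -7.02*i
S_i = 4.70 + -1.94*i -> [4.7, 2.76, 0.82, -1.12, -3.06]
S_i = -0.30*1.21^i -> [-0.3, -0.36, -0.44, -0.53, -0.64]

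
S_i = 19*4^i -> [19, 76, 304, 1216, 4864]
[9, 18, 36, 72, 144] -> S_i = 9*2^i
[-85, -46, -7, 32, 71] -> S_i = -85 + 39*i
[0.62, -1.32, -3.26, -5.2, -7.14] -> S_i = 0.62 + -1.94*i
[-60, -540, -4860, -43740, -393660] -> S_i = -60*9^i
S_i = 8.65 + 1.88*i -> [8.65, 10.53, 12.41, 14.29, 16.17]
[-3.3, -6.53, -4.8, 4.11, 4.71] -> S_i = Random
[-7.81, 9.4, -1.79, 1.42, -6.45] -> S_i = Random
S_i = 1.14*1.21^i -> [1.14, 1.38, 1.67, 2.02, 2.44]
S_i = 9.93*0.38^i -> [9.93, 3.77, 1.43, 0.54, 0.21]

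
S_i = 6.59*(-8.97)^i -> [6.59, -59.11, 530.24, -4756.23, 42663.37]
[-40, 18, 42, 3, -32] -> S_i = Random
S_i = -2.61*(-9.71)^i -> [-2.61, 25.34, -246.08, 2389.45, -23201.57]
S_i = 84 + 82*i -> [84, 166, 248, 330, 412]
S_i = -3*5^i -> [-3, -15, -75, -375, -1875]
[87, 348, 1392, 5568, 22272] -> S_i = 87*4^i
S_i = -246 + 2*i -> [-246, -244, -242, -240, -238]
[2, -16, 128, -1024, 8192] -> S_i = 2*-8^i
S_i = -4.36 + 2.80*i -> [-4.36, -1.56, 1.24, 4.04, 6.84]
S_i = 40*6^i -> [40, 240, 1440, 8640, 51840]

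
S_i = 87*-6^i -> [87, -522, 3132, -18792, 112752]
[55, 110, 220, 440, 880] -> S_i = 55*2^i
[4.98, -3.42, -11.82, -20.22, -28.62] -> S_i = 4.98 + -8.40*i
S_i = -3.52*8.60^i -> [-3.52, -30.27, -260.34, -2238.92, -19254.69]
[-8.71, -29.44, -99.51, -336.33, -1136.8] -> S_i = -8.71*3.38^i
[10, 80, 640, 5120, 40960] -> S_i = 10*8^i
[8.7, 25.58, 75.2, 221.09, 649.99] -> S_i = 8.70*2.94^i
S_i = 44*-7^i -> [44, -308, 2156, -15092, 105644]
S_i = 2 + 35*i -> [2, 37, 72, 107, 142]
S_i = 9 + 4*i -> [9, 13, 17, 21, 25]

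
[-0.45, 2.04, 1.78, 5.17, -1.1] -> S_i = Random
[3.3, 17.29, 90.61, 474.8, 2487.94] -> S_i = 3.30*5.24^i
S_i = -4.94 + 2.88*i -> [-4.94, -2.06, 0.82, 3.7, 6.58]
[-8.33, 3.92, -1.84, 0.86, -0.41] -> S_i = -8.33*(-0.47)^i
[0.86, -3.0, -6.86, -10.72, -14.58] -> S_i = 0.86 + -3.86*i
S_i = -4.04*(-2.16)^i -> [-4.04, 8.73, -18.85, 40.71, -87.94]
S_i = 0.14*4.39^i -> [0.14, 0.61, 2.7, 11.84, 52.0]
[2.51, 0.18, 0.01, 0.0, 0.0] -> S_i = 2.51*0.07^i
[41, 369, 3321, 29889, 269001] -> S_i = 41*9^i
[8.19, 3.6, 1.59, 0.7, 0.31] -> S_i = 8.19*0.44^i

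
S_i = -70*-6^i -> [-70, 420, -2520, 15120, -90720]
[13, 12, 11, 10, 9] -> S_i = 13 + -1*i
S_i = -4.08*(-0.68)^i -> [-4.08, 2.77, -1.89, 1.28, -0.87]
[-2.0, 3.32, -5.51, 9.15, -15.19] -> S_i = -2.00*(-1.66)^i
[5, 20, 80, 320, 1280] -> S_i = 5*4^i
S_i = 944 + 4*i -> [944, 948, 952, 956, 960]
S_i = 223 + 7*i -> [223, 230, 237, 244, 251]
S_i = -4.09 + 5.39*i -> [-4.09, 1.3, 6.69, 12.08, 17.47]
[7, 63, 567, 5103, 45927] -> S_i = 7*9^i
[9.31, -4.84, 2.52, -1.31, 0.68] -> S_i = 9.31*(-0.52)^i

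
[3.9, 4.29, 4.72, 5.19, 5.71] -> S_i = 3.90*1.10^i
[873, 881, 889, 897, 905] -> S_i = 873 + 8*i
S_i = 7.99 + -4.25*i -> [7.99, 3.74, -0.51, -4.76, -9.01]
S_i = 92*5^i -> [92, 460, 2300, 11500, 57500]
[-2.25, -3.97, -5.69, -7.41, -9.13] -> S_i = -2.25 + -1.72*i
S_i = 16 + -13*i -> [16, 3, -10, -23, -36]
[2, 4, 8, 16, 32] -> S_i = 2*2^i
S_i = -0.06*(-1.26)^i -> [-0.06, 0.08, -0.1, 0.12, -0.15]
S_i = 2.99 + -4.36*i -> [2.99, -1.37, -5.73, -10.09, -14.45]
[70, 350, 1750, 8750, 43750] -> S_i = 70*5^i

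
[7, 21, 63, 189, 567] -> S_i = 7*3^i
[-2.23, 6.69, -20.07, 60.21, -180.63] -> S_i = -2.23*(-3.00)^i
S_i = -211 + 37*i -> [-211, -174, -137, -100, -63]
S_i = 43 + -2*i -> [43, 41, 39, 37, 35]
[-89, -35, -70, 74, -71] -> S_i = Random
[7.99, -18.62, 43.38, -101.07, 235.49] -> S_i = 7.99*(-2.33)^i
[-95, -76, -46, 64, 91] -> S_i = Random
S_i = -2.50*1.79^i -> [-2.5, -4.47, -8.01, -14.34, -25.67]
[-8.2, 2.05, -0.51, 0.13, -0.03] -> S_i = -8.20*(-0.25)^i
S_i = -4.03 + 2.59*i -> [-4.03, -1.44, 1.15, 3.74, 6.33]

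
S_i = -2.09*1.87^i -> [-2.09, -3.91, -7.31, -13.67, -25.56]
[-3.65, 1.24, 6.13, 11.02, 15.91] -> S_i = -3.65 + 4.89*i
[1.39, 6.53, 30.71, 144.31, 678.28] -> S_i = 1.39*4.70^i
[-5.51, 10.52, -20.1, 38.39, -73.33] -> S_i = -5.51*(-1.91)^i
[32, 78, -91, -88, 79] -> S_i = Random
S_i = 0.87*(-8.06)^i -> [0.87, -7.01, 56.52, -455.54, 3671.63]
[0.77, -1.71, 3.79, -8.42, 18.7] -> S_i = 0.77*(-2.22)^i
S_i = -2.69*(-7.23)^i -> [-2.69, 19.45, -140.61, 1016.64, -7350.31]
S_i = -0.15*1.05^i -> [-0.15, -0.16, -0.17, -0.17, -0.18]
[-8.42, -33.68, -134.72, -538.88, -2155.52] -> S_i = -8.42*4.00^i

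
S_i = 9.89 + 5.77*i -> [9.89, 15.66, 21.43, 27.2, 32.97]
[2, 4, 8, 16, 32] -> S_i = 2*2^i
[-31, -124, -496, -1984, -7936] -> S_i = -31*4^i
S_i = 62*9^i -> [62, 558, 5022, 45198, 406782]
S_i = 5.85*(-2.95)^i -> [5.85, -17.26, 50.91, -150.18, 443.04]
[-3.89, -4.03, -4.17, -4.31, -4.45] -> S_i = -3.89 + -0.14*i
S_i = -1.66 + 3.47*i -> [-1.66, 1.81, 5.28, 8.75, 12.22]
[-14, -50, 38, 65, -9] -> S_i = Random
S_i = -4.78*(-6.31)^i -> [-4.78, 30.16, -190.32, 1200.93, -7577.84]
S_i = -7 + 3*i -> [-7, -4, -1, 2, 5]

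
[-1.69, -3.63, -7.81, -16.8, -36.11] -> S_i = -1.69*2.15^i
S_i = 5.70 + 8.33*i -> [5.7, 14.03, 22.36, 30.69, 39.02]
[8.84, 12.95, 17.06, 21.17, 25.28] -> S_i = 8.84 + 4.11*i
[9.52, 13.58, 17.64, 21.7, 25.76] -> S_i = 9.52 + 4.06*i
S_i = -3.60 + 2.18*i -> [-3.6, -1.42, 0.76, 2.94, 5.12]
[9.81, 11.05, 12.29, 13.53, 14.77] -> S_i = 9.81 + 1.24*i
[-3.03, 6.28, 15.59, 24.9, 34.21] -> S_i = -3.03 + 9.31*i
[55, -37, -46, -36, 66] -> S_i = Random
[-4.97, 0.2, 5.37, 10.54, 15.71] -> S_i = -4.97 + 5.17*i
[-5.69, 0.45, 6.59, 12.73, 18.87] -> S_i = -5.69 + 6.14*i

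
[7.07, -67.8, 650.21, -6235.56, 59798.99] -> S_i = 7.07*(-9.59)^i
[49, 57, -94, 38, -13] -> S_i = Random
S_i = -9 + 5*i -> [-9, -4, 1, 6, 11]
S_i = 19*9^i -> [19, 171, 1539, 13851, 124659]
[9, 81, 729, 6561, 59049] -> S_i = 9*9^i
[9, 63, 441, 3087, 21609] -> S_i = 9*7^i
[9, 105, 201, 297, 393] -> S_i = 9 + 96*i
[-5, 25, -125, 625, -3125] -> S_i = -5*-5^i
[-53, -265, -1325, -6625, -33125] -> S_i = -53*5^i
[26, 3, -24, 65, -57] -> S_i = Random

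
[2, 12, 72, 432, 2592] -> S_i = 2*6^i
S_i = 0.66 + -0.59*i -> [0.66, 0.07, -0.52, -1.11, -1.7]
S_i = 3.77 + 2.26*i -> [3.77, 6.03, 8.29, 10.55, 12.81]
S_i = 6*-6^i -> [6, -36, 216, -1296, 7776]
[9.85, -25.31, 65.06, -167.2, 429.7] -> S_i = 9.85*(-2.57)^i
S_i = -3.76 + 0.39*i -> [-3.76, -3.37, -2.98, -2.59, -2.2]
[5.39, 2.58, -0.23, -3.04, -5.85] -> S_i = 5.39 + -2.81*i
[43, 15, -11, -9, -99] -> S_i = Random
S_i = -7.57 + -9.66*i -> [-7.57, -17.23, -26.89, -36.55, -46.21]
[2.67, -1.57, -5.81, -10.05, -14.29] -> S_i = 2.67 + -4.24*i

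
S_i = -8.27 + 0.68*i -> [-8.27, -7.59, -6.91, -6.23, -5.55]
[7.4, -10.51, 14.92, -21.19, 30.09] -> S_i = 7.40*(-1.42)^i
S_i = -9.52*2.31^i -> [-9.52, -21.99, -50.8, -117.35, -271.07]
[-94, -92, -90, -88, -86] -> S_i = -94 + 2*i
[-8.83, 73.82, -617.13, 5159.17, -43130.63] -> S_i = -8.83*(-8.36)^i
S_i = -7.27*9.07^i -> [-7.27, -65.94, -598.07, -5424.46, -49199.83]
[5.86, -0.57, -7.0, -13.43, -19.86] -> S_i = 5.86 + -6.43*i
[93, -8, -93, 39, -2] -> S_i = Random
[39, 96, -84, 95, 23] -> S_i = Random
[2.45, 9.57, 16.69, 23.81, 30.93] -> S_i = 2.45 + 7.12*i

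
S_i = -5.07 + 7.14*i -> [-5.07, 2.07, 9.21, 16.35, 23.49]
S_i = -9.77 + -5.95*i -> [-9.77, -15.72, -21.67, -27.62, -33.57]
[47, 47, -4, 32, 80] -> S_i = Random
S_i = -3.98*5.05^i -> [-3.98, -20.1, -101.5, -512.57, -2588.5]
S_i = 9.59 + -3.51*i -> [9.59, 6.08, 2.57, -0.94, -4.45]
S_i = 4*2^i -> [4, 8, 16, 32, 64]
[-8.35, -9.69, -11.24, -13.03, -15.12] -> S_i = -8.35*1.16^i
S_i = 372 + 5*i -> [372, 377, 382, 387, 392]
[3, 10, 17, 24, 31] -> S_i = 3 + 7*i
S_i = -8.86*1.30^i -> [-8.86, -11.52, -14.97, -19.47, -25.31]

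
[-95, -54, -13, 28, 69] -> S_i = -95 + 41*i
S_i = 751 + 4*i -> [751, 755, 759, 763, 767]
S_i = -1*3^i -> [-1, -3, -9, -27, -81]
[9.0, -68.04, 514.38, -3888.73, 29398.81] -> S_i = 9.00*(-7.56)^i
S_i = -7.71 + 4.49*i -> [-7.71, -3.22, 1.27, 5.76, 10.25]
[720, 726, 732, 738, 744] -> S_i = 720 + 6*i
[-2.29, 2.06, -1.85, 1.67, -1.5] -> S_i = -2.29*(-0.90)^i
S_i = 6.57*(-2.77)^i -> [6.57, -18.2, 50.41, -139.64, 386.8]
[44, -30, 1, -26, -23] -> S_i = Random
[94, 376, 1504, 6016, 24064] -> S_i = 94*4^i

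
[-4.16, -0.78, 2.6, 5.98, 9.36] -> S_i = -4.16 + 3.38*i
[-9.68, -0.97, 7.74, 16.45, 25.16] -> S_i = -9.68 + 8.71*i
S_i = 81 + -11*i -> [81, 70, 59, 48, 37]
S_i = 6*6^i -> [6, 36, 216, 1296, 7776]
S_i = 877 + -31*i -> [877, 846, 815, 784, 753]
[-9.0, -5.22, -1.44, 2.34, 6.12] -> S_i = -9.00 + 3.78*i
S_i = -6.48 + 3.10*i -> [-6.48, -3.38, -0.28, 2.82, 5.92]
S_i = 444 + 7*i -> [444, 451, 458, 465, 472]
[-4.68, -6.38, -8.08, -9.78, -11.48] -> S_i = -4.68 + -1.70*i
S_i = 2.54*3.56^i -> [2.54, 9.04, 32.19, 114.6, 407.98]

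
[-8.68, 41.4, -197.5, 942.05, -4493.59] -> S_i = -8.68*(-4.77)^i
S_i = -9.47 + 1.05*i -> [-9.47, -8.42, -7.37, -6.32, -5.27]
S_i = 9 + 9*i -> [9, 18, 27, 36, 45]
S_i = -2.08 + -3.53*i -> [-2.08, -5.61, -9.14, -12.67, -16.2]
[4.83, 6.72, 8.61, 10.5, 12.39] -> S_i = 4.83 + 1.89*i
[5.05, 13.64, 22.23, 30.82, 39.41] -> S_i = 5.05 + 8.59*i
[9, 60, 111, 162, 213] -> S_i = 9 + 51*i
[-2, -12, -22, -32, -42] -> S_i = -2 + -10*i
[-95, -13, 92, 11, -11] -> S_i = Random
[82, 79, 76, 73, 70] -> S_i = 82 + -3*i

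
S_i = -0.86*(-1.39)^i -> [-0.86, 1.2, -1.66, 2.31, -3.21]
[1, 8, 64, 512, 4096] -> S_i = 1*8^i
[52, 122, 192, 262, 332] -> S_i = 52 + 70*i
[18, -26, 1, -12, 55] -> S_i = Random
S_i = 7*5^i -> [7, 35, 175, 875, 4375]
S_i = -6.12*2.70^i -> [-6.12, -16.52, -44.61, -120.46, -325.24]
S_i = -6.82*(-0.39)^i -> [-6.82, 2.66, -1.04, 0.4, -0.16]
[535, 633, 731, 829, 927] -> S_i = 535 + 98*i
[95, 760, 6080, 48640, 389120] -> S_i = 95*8^i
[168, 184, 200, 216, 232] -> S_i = 168 + 16*i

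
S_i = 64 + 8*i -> [64, 72, 80, 88, 96]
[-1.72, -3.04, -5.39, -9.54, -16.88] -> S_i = -1.72*1.77^i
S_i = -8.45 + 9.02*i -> [-8.45, 0.57, 9.59, 18.61, 27.63]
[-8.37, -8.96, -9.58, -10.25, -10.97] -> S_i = -8.37*1.07^i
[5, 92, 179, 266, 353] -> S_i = 5 + 87*i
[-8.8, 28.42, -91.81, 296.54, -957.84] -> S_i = -8.80*(-3.23)^i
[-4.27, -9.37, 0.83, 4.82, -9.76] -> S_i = Random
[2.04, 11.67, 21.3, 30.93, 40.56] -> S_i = 2.04 + 9.63*i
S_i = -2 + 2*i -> [-2, 0, 2, 4, 6]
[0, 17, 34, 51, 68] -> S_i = 0 + 17*i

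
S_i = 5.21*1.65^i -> [5.21, 8.6, 14.18, 23.4, 38.62]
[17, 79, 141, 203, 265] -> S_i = 17 + 62*i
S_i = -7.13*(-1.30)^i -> [-7.13, 9.27, -12.05, 15.66, -20.36]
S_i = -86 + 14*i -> [-86, -72, -58, -44, -30]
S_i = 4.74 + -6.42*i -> [4.74, -1.68, -8.1, -14.52, -20.94]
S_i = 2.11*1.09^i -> [2.11, 2.3, 2.51, 2.73, 2.98]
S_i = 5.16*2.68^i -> [5.16, 13.83, 37.06, 99.32, 266.19]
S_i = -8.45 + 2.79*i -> [-8.45, -5.66, -2.87, -0.08, 2.71]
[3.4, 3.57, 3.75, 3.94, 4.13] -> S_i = 3.40*1.05^i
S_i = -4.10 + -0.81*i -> [-4.1, -4.91, -5.72, -6.53, -7.34]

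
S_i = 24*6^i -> [24, 144, 864, 5184, 31104]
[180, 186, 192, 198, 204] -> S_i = 180 + 6*i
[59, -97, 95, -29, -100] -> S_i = Random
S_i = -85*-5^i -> [-85, 425, -2125, 10625, -53125]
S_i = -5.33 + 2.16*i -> [-5.33, -3.17, -1.01, 1.15, 3.31]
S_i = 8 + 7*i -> [8, 15, 22, 29, 36]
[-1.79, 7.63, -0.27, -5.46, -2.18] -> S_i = Random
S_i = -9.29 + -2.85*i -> [-9.29, -12.14, -14.99, -17.84, -20.69]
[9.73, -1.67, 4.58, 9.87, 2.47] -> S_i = Random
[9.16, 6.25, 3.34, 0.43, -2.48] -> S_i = 9.16 + -2.91*i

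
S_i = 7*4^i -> [7, 28, 112, 448, 1792]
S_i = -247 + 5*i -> [-247, -242, -237, -232, -227]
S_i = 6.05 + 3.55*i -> [6.05, 9.6, 13.15, 16.7, 20.25]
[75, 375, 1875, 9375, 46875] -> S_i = 75*5^i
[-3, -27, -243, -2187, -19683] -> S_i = -3*9^i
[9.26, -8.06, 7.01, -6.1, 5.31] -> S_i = 9.26*(-0.87)^i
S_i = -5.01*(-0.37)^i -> [-5.01, 1.85, -0.69, 0.25, -0.09]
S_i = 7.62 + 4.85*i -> [7.62, 12.47, 17.32, 22.17, 27.02]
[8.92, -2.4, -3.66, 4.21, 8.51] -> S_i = Random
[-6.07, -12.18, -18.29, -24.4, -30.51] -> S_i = -6.07 + -6.11*i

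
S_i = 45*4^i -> [45, 180, 720, 2880, 11520]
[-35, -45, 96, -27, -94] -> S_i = Random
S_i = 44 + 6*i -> [44, 50, 56, 62, 68]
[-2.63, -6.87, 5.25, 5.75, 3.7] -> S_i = Random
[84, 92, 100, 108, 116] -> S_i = 84 + 8*i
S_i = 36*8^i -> [36, 288, 2304, 18432, 147456]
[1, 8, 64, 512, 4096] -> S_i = 1*8^i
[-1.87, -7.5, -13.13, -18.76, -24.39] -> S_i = -1.87 + -5.63*i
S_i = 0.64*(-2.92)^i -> [0.64, -1.87, 5.46, -15.93, 46.53]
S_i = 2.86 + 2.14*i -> [2.86, 5.0, 7.14, 9.28, 11.42]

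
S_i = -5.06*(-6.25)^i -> [-5.06, 31.62, -197.66, 1235.35, -7720.95]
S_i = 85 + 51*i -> [85, 136, 187, 238, 289]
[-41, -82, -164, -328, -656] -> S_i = -41*2^i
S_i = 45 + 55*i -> [45, 100, 155, 210, 265]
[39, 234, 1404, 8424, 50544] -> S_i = 39*6^i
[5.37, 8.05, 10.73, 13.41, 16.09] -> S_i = 5.37 + 2.68*i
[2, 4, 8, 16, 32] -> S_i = 2*2^i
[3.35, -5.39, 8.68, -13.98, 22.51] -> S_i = 3.35*(-1.61)^i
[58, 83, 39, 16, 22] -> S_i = Random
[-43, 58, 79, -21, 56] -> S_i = Random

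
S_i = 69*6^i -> [69, 414, 2484, 14904, 89424]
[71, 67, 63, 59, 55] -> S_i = 71 + -4*i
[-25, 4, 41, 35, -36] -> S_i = Random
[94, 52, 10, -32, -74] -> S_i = 94 + -42*i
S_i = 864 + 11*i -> [864, 875, 886, 897, 908]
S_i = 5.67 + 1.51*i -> [5.67, 7.18, 8.69, 10.2, 11.71]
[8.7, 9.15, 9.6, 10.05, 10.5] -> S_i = 8.70 + 0.45*i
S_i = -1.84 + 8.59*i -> [-1.84, 6.75, 15.34, 23.93, 32.52]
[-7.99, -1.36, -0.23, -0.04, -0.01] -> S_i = -7.99*0.17^i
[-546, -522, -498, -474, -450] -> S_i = -546 + 24*i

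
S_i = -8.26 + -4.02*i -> [-8.26, -12.28, -16.3, -20.32, -24.34]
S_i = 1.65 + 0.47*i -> [1.65, 2.12, 2.59, 3.06, 3.53]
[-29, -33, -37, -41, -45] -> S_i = -29 + -4*i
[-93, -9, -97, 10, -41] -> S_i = Random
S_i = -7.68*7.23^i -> [-7.68, -55.53, -401.46, -2902.53, -20985.26]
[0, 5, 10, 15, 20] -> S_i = 0 + 5*i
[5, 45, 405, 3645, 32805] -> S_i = 5*9^i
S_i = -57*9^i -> [-57, -513, -4617, -41553, -373977]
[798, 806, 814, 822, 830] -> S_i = 798 + 8*i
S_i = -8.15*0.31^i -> [-8.15, -2.53, -0.78, -0.24, -0.08]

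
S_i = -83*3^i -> [-83, -249, -747, -2241, -6723]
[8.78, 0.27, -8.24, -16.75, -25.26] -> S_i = 8.78 + -8.51*i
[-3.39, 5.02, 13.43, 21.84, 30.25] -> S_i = -3.39 + 8.41*i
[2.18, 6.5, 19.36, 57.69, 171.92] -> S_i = 2.18*2.98^i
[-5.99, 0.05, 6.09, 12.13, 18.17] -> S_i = -5.99 + 6.04*i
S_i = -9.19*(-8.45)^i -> [-9.19, 77.66, -656.19, 5544.8, -46853.53]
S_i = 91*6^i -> [91, 546, 3276, 19656, 117936]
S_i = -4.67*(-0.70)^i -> [-4.67, 3.27, -2.29, 1.6, -1.12]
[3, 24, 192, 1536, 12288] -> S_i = 3*8^i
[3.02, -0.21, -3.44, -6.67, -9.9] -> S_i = 3.02 + -3.23*i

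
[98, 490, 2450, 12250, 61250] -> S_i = 98*5^i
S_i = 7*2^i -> [7, 14, 28, 56, 112]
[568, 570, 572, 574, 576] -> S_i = 568 + 2*i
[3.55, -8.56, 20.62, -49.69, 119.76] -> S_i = 3.55*(-2.41)^i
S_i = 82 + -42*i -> [82, 40, -2, -44, -86]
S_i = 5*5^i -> [5, 25, 125, 625, 3125]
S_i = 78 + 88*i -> [78, 166, 254, 342, 430]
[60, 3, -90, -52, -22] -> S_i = Random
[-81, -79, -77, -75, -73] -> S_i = -81 + 2*i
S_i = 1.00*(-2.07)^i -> [1.0, -2.07, 4.28, -8.87, 18.36]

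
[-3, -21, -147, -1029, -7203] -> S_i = -3*7^i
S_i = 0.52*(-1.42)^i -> [0.52, -0.74, 1.05, -1.49, 2.11]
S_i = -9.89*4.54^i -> [-9.89, -44.9, -203.85, -925.47, -4201.65]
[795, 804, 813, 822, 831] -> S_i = 795 + 9*i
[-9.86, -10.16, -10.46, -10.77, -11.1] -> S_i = -9.86*1.03^i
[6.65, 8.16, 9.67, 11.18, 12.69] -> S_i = 6.65 + 1.51*i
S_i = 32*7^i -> [32, 224, 1568, 10976, 76832]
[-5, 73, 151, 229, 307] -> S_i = -5 + 78*i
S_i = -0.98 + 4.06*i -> [-0.98, 3.08, 7.14, 11.2, 15.26]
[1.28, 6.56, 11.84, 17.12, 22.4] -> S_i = 1.28 + 5.28*i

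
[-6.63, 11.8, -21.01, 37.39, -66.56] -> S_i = -6.63*(-1.78)^i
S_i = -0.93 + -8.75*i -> [-0.93, -9.68, -18.43, -27.18, -35.93]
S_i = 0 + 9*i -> [0, 9, 18, 27, 36]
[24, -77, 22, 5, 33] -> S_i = Random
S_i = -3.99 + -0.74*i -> [-3.99, -4.73, -5.47, -6.21, -6.95]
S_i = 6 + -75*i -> [6, -69, -144, -219, -294]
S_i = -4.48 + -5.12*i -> [-4.48, -9.6, -14.72, -19.84, -24.96]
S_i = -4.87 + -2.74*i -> [-4.87, -7.61, -10.35, -13.09, -15.83]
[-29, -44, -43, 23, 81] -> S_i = Random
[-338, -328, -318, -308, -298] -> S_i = -338 + 10*i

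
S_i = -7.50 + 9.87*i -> [-7.5, 2.37, 12.24, 22.11, 31.98]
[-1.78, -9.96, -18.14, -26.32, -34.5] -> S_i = -1.78 + -8.18*i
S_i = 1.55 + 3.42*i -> [1.55, 4.97, 8.39, 11.81, 15.23]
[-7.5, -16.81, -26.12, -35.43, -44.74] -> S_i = -7.50 + -9.31*i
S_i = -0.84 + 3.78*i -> [-0.84, 2.94, 6.72, 10.5, 14.28]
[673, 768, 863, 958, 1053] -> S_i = 673 + 95*i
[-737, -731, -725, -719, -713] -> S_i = -737 + 6*i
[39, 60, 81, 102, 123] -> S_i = 39 + 21*i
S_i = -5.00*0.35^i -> [-5.0, -1.75, -0.61, -0.21, -0.08]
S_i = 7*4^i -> [7, 28, 112, 448, 1792]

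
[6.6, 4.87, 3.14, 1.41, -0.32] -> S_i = 6.60 + -1.73*i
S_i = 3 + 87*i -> [3, 90, 177, 264, 351]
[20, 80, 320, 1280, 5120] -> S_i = 20*4^i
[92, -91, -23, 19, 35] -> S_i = Random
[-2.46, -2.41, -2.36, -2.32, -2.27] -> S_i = -2.46*0.98^i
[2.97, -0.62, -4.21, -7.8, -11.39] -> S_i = 2.97 + -3.59*i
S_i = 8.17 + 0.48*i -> [8.17, 8.65, 9.13, 9.61, 10.09]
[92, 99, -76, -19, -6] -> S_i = Random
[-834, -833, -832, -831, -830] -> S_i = -834 + 1*i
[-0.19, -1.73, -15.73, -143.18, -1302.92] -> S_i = -0.19*9.10^i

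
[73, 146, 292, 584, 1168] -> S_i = 73*2^i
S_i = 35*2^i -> [35, 70, 140, 280, 560]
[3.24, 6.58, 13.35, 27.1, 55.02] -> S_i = 3.24*2.03^i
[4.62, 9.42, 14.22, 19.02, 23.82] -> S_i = 4.62 + 4.80*i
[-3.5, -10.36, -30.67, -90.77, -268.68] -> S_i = -3.50*2.96^i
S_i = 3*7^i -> [3, 21, 147, 1029, 7203]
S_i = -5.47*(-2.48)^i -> [-5.47, 13.57, -33.64, 83.43, -206.92]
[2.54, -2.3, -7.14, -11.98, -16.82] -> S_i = 2.54 + -4.84*i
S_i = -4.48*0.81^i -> [-4.48, -3.63, -2.94, -2.38, -1.93]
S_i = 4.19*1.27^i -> [4.19, 5.32, 6.76, 8.58, 10.9]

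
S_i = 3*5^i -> [3, 15, 75, 375, 1875]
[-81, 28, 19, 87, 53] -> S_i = Random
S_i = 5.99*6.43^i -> [5.99, 38.52, 247.66, 1592.43, 10239.31]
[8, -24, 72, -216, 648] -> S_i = 8*-3^i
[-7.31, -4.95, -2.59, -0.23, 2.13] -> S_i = -7.31 + 2.36*i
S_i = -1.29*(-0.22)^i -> [-1.29, 0.28, -0.06, 0.01, -0.0]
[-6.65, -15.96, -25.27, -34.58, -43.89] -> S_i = -6.65 + -9.31*i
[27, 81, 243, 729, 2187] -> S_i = 27*3^i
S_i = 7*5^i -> [7, 35, 175, 875, 4375]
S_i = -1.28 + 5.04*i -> [-1.28, 3.76, 8.8, 13.84, 18.88]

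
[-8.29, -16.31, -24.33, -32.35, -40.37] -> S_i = -8.29 + -8.02*i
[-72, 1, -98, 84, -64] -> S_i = Random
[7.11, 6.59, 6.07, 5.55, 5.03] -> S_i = 7.11 + -0.52*i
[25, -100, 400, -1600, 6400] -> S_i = 25*-4^i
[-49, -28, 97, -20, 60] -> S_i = Random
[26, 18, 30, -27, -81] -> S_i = Random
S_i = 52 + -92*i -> [52, -40, -132, -224, -316]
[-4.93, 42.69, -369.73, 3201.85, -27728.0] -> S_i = -4.93*(-8.66)^i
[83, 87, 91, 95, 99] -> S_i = 83 + 4*i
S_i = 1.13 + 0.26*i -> [1.13, 1.39, 1.65, 1.91, 2.17]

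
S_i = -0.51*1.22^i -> [-0.51, -0.62, -0.76, -0.93, -1.13]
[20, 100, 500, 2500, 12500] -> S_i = 20*5^i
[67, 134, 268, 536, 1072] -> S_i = 67*2^i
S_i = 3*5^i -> [3, 15, 75, 375, 1875]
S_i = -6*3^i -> [-6, -18, -54, -162, -486]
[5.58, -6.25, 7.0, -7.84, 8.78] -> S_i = 5.58*(-1.12)^i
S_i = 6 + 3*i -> [6, 9, 12, 15, 18]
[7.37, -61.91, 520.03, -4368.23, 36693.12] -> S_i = 7.37*(-8.40)^i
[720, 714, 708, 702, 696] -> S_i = 720 + -6*i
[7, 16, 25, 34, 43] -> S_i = 7 + 9*i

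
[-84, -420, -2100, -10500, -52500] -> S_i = -84*5^i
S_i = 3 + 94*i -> [3, 97, 191, 285, 379]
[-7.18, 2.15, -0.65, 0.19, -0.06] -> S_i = -7.18*(-0.30)^i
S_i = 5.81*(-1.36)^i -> [5.81, -7.9, 10.75, -14.61, 19.88]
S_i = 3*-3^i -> [3, -9, 27, -81, 243]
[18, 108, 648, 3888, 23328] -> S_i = 18*6^i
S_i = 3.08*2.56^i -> [3.08, 7.88, 20.19, 51.67, 132.28]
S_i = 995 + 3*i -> [995, 998, 1001, 1004, 1007]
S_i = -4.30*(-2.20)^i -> [-4.3, 9.46, -20.81, 45.79, -100.73]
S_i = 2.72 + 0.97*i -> [2.72, 3.69, 4.66, 5.63, 6.6]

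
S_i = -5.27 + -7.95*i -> [-5.27, -13.22, -21.17, -29.12, -37.07]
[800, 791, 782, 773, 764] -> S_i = 800 + -9*i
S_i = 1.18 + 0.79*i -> [1.18, 1.97, 2.76, 3.55, 4.34]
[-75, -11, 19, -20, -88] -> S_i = Random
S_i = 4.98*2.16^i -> [4.98, 10.76, 23.23, 50.19, 108.4]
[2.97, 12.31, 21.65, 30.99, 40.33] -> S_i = 2.97 + 9.34*i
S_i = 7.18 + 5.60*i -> [7.18, 12.78, 18.38, 23.98, 29.58]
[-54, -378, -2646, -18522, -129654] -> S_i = -54*7^i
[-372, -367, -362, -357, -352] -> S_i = -372 + 5*i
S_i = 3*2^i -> [3, 6, 12, 24, 48]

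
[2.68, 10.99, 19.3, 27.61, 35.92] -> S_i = 2.68 + 8.31*i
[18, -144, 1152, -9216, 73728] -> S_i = 18*-8^i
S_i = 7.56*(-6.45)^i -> [7.56, -48.76, 314.51, -2028.62, 13084.61]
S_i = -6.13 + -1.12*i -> [-6.13, -7.25, -8.37, -9.49, -10.61]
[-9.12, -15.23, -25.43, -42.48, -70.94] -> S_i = -9.12*1.67^i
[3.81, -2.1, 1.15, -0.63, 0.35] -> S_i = 3.81*(-0.55)^i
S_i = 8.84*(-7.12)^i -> [8.84, -62.94, 448.14, -3190.75, 22718.11]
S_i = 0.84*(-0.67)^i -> [0.84, -0.56, 0.38, -0.25, 0.17]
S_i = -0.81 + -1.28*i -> [-0.81, -2.09, -3.37, -4.65, -5.93]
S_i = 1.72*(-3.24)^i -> [1.72, -5.57, 18.06, -58.5, 189.54]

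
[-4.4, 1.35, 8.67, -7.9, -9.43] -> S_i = Random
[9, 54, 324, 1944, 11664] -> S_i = 9*6^i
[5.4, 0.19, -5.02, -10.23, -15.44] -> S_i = 5.40 + -5.21*i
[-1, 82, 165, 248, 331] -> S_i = -1 + 83*i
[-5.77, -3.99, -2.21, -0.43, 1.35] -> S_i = -5.77 + 1.78*i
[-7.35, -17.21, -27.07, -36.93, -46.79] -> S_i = -7.35 + -9.86*i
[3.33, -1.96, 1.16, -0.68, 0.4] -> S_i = 3.33*(-0.59)^i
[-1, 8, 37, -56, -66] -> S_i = Random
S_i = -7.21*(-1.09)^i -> [-7.21, 7.86, -8.57, 9.34, -10.18]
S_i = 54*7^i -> [54, 378, 2646, 18522, 129654]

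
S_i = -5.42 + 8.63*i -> [-5.42, 3.21, 11.84, 20.47, 29.1]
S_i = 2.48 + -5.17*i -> [2.48, -2.69, -7.86, -13.03, -18.2]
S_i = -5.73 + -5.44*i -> [-5.73, -11.17, -16.61, -22.05, -27.49]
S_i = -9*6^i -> [-9, -54, -324, -1944, -11664]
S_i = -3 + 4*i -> [-3, 1, 5, 9, 13]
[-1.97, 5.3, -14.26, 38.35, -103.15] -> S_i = -1.97*(-2.69)^i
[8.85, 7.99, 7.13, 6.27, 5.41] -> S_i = 8.85 + -0.86*i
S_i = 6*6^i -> [6, 36, 216, 1296, 7776]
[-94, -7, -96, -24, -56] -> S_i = Random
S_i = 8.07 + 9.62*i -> [8.07, 17.69, 27.31, 36.93, 46.55]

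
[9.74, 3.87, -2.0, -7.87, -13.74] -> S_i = 9.74 + -5.87*i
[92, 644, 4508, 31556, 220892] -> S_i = 92*7^i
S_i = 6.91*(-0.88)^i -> [6.91, -6.08, 5.35, -4.71, 4.14]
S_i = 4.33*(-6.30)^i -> [4.33, -27.28, 171.86, -1082.7, 6821.03]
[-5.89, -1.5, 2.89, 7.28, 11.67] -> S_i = -5.89 + 4.39*i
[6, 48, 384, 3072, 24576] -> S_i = 6*8^i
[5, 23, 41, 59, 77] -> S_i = 5 + 18*i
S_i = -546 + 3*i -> [-546, -543, -540, -537, -534]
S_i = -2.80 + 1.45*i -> [-2.8, -1.35, 0.1, 1.55, 3.0]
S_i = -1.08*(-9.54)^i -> [-1.08, 10.3, -98.29, 937.71, -8945.76]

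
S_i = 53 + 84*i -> [53, 137, 221, 305, 389]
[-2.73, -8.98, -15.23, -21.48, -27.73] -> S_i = -2.73 + -6.25*i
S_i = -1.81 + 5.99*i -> [-1.81, 4.18, 10.17, 16.16, 22.15]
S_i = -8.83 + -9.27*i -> [-8.83, -18.1, -27.37, -36.64, -45.91]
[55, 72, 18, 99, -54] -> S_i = Random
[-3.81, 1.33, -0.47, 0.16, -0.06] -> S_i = -3.81*(-0.35)^i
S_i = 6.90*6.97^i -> [6.9, 48.09, 335.21, 2336.4, 16284.72]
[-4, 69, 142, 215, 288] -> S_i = -4 + 73*i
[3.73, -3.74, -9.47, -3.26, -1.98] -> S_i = Random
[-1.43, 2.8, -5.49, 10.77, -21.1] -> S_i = -1.43*(-1.96)^i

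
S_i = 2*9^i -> [2, 18, 162, 1458, 13122]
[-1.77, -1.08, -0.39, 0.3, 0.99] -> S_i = -1.77 + 0.69*i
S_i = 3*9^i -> [3, 27, 243, 2187, 19683]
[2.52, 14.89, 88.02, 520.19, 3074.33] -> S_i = 2.52*5.91^i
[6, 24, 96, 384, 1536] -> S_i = 6*4^i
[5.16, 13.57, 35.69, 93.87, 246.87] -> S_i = 5.16*2.63^i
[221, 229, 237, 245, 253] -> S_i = 221 + 8*i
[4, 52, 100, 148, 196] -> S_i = 4 + 48*i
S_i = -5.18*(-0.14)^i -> [-5.18, 0.73, -0.1, 0.01, -0.0]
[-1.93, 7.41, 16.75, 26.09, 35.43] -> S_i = -1.93 + 9.34*i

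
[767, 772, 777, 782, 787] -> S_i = 767 + 5*i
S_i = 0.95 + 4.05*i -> [0.95, 5.0, 9.05, 13.1, 17.15]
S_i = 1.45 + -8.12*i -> [1.45, -6.67, -14.79, -22.91, -31.03]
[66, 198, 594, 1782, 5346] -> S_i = 66*3^i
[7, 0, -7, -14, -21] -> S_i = 7 + -7*i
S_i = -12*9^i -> [-12, -108, -972, -8748, -78732]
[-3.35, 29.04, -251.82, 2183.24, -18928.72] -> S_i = -3.35*(-8.67)^i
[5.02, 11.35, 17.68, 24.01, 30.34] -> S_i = 5.02 + 6.33*i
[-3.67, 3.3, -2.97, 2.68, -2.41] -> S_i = -3.67*(-0.90)^i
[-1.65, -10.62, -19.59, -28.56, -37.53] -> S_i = -1.65 + -8.97*i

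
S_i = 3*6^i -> [3, 18, 108, 648, 3888]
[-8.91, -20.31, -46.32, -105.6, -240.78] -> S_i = -8.91*2.28^i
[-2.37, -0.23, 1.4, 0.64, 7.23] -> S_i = Random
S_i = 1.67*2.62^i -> [1.67, 4.38, 11.46, 30.03, 78.69]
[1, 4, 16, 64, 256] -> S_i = 1*4^i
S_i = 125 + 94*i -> [125, 219, 313, 407, 501]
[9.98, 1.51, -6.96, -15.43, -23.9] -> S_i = 9.98 + -8.47*i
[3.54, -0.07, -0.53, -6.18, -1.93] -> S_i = Random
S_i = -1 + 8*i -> [-1, 7, 15, 23, 31]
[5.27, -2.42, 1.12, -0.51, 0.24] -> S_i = 5.27*(-0.46)^i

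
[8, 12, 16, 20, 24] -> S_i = 8 + 4*i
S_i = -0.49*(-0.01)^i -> [-0.49, 0.0, -0.0, 0.0, -0.0]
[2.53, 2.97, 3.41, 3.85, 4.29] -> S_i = 2.53 + 0.44*i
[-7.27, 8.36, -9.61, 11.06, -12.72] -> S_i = -7.27*(-1.15)^i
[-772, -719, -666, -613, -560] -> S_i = -772 + 53*i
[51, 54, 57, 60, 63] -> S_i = 51 + 3*i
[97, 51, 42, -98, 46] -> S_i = Random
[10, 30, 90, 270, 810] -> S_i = 10*3^i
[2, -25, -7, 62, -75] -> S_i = Random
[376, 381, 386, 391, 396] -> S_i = 376 + 5*i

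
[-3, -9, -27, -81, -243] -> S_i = -3*3^i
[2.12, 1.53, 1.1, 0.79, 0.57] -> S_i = 2.12*0.72^i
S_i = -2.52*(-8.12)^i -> [-2.52, 20.46, -166.15, 1349.18, -10955.31]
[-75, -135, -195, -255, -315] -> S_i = -75 + -60*i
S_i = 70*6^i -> [70, 420, 2520, 15120, 90720]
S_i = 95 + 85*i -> [95, 180, 265, 350, 435]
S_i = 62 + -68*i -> [62, -6, -74, -142, -210]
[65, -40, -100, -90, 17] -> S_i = Random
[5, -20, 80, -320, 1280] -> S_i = 5*-4^i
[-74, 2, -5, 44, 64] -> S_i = Random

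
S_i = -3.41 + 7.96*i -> [-3.41, 4.55, 12.51, 20.47, 28.43]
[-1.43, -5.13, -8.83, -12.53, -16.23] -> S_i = -1.43 + -3.70*i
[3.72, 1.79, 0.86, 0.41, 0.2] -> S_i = 3.72*0.48^i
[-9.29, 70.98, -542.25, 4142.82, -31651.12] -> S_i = -9.29*(-7.64)^i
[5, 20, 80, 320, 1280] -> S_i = 5*4^i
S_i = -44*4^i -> [-44, -176, -704, -2816, -11264]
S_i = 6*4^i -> [6, 24, 96, 384, 1536]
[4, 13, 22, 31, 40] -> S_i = 4 + 9*i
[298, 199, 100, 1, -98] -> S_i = 298 + -99*i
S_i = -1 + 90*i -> [-1, 89, 179, 269, 359]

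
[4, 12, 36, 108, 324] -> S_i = 4*3^i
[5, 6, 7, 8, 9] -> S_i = 5 + 1*i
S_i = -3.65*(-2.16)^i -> [-3.65, 7.88, -17.03, 36.78, -79.45]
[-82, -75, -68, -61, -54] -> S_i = -82 + 7*i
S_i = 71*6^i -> [71, 426, 2556, 15336, 92016]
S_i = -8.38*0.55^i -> [-8.38, -4.61, -2.53, -1.39, -0.77]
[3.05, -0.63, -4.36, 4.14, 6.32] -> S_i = Random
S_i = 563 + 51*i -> [563, 614, 665, 716, 767]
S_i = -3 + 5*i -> [-3, 2, 7, 12, 17]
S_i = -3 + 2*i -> [-3, -1, 1, 3, 5]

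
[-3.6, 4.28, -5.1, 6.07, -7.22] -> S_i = -3.60*(-1.19)^i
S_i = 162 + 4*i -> [162, 166, 170, 174, 178]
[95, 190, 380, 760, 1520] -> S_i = 95*2^i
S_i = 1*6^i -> [1, 6, 36, 216, 1296]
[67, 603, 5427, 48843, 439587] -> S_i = 67*9^i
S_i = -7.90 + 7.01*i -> [-7.9, -0.89, 6.12, 13.13, 20.14]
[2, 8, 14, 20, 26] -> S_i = 2 + 6*i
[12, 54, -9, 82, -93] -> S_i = Random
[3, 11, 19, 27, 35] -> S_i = 3 + 8*i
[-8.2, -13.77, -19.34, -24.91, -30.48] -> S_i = -8.20 + -5.57*i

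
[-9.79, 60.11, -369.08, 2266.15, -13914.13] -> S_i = -9.79*(-6.14)^i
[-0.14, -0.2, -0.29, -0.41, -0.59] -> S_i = -0.14*1.43^i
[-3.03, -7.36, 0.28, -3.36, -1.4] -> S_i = Random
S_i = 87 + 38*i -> [87, 125, 163, 201, 239]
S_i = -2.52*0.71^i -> [-2.52, -1.79, -1.27, -0.9, -0.64]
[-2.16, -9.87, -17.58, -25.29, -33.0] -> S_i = -2.16 + -7.71*i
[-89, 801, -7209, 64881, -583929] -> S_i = -89*-9^i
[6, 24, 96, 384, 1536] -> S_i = 6*4^i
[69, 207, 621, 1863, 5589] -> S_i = 69*3^i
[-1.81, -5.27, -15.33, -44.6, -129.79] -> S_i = -1.81*2.91^i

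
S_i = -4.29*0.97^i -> [-4.29, -4.16, -4.04, -3.92, -3.8]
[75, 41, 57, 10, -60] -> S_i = Random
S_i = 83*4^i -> [83, 332, 1328, 5312, 21248]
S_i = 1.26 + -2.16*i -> [1.26, -0.9, -3.06, -5.22, -7.38]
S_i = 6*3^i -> [6, 18, 54, 162, 486]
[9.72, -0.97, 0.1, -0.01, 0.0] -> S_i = 9.72*(-0.10)^i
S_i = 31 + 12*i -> [31, 43, 55, 67, 79]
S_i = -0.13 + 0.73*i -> [-0.13, 0.6, 1.33, 2.06, 2.79]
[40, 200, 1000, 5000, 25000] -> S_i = 40*5^i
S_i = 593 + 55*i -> [593, 648, 703, 758, 813]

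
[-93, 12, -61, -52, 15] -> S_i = Random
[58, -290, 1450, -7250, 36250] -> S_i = 58*-5^i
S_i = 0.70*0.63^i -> [0.7, 0.44, 0.28, 0.18, 0.11]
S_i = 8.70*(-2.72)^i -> [8.7, -23.66, 64.37, -175.08, 476.21]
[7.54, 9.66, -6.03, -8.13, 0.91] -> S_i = Random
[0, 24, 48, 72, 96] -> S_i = 0 + 24*i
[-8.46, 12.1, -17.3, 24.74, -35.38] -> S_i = -8.46*(-1.43)^i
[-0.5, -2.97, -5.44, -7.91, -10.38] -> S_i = -0.50 + -2.47*i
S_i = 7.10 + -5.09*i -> [7.1, 2.01, -3.08, -8.17, -13.26]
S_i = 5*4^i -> [5, 20, 80, 320, 1280]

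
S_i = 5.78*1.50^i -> [5.78, 8.67, 13.0, 19.51, 29.26]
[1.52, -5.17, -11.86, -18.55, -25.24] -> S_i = 1.52 + -6.69*i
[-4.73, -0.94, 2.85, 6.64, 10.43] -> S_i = -4.73 + 3.79*i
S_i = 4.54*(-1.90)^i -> [4.54, -8.63, 16.39, -31.14, 59.17]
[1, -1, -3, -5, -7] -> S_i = 1 + -2*i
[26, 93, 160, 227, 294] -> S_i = 26 + 67*i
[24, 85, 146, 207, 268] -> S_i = 24 + 61*i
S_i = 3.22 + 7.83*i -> [3.22, 11.05, 18.88, 26.71, 34.54]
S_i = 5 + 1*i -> [5, 6, 7, 8, 9]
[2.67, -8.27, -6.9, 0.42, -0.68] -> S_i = Random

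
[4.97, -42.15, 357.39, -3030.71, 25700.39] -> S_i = 4.97*(-8.48)^i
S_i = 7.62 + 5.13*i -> [7.62, 12.75, 17.88, 23.01, 28.14]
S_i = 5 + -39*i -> [5, -34, -73, -112, -151]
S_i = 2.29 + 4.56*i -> [2.29, 6.85, 11.41, 15.97, 20.53]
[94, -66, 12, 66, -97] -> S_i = Random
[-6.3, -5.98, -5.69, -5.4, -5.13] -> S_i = -6.30*0.95^i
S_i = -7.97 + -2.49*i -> [-7.97, -10.46, -12.95, -15.44, -17.93]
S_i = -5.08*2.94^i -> [-5.08, -14.94, -43.91, -129.09, -379.54]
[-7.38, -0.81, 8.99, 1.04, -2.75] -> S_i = Random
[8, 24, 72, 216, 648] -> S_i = 8*3^i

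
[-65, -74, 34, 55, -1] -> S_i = Random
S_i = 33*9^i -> [33, 297, 2673, 24057, 216513]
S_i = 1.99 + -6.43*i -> [1.99, -4.44, -10.87, -17.3, -23.73]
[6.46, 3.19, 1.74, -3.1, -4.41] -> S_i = Random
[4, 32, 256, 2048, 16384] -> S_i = 4*8^i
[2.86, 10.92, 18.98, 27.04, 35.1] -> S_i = 2.86 + 8.06*i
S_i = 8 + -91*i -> [8, -83, -174, -265, -356]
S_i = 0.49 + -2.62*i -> [0.49, -2.13, -4.75, -7.37, -9.99]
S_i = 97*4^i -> [97, 388, 1552, 6208, 24832]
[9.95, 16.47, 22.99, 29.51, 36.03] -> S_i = 9.95 + 6.52*i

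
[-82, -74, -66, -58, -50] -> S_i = -82 + 8*i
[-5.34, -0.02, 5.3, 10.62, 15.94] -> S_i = -5.34 + 5.32*i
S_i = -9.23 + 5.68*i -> [-9.23, -3.55, 2.13, 7.81, 13.49]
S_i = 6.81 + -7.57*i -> [6.81, -0.76, -8.33, -15.9, -23.47]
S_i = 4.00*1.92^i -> [4.0, 7.68, 14.75, 28.31, 54.36]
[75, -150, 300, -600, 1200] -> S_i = 75*-2^i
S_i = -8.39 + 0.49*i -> [-8.39, -7.9, -7.41, -6.92, -6.43]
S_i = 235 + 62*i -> [235, 297, 359, 421, 483]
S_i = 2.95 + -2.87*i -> [2.95, 0.08, -2.79, -5.66, -8.53]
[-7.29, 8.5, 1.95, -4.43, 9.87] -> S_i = Random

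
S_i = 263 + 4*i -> [263, 267, 271, 275, 279]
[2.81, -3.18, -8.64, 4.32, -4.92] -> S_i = Random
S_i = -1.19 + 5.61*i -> [-1.19, 4.42, 10.03, 15.64, 21.25]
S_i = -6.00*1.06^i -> [-6.0, -6.36, -6.74, -7.15, -7.57]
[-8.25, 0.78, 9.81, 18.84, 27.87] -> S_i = -8.25 + 9.03*i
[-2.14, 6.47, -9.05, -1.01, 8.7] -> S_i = Random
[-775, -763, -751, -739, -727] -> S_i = -775 + 12*i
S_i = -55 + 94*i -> [-55, 39, 133, 227, 321]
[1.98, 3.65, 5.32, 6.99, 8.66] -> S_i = 1.98 + 1.67*i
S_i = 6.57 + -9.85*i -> [6.57, -3.28, -13.13, -22.98, -32.83]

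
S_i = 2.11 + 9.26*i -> [2.11, 11.37, 20.63, 29.89, 39.15]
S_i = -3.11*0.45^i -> [-3.11, -1.4, -0.63, -0.28, -0.13]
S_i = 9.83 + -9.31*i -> [9.83, 0.52, -8.79, -18.1, -27.41]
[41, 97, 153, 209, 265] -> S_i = 41 + 56*i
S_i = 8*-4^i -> [8, -32, 128, -512, 2048]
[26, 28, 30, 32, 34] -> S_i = 26 + 2*i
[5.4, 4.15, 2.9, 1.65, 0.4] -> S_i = 5.40 + -1.25*i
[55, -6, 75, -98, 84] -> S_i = Random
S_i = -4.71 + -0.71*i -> [-4.71, -5.42, -6.13, -6.84, -7.55]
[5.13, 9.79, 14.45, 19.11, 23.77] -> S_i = 5.13 + 4.66*i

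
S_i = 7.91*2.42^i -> [7.91, 19.14, 46.32, 112.1, 271.29]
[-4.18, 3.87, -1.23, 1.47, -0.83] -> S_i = Random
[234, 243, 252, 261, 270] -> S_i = 234 + 9*i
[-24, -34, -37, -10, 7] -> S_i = Random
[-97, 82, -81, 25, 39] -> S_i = Random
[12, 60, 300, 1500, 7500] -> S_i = 12*5^i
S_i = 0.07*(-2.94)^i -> [0.07, -0.21, 0.61, -1.78, 5.23]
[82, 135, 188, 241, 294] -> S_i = 82 + 53*i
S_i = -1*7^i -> [-1, -7, -49, -343, -2401]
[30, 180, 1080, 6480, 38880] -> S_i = 30*6^i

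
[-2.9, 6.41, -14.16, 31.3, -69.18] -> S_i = -2.90*(-2.21)^i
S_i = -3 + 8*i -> [-3, 5, 13, 21, 29]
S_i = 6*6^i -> [6, 36, 216, 1296, 7776]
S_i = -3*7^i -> [-3, -21, -147, -1029, -7203]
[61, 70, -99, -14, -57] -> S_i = Random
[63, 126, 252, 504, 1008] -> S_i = 63*2^i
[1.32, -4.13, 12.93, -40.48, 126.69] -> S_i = 1.32*(-3.13)^i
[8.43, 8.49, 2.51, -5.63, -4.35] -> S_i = Random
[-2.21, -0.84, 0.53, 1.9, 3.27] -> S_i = -2.21 + 1.37*i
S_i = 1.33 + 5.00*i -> [1.33, 6.33, 11.33, 16.33, 21.33]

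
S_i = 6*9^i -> [6, 54, 486, 4374, 39366]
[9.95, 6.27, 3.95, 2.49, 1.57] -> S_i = 9.95*0.63^i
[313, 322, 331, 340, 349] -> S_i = 313 + 9*i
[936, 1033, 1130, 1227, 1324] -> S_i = 936 + 97*i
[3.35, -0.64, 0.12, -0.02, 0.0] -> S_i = 3.35*(-0.19)^i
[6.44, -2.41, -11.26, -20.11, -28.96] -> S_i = 6.44 + -8.85*i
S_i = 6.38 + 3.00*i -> [6.38, 9.38, 12.38, 15.38, 18.38]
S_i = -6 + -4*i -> [-6, -10, -14, -18, -22]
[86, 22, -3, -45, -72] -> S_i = Random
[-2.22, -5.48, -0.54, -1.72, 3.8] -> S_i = Random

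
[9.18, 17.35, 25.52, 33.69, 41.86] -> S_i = 9.18 + 8.17*i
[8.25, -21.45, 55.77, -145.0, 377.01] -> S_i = 8.25*(-2.60)^i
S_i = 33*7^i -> [33, 231, 1617, 11319, 79233]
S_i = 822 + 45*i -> [822, 867, 912, 957, 1002]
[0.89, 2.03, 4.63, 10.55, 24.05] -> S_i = 0.89*2.28^i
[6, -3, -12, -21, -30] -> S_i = 6 + -9*i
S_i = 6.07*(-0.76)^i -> [6.07, -4.61, 3.51, -2.66, 2.03]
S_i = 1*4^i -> [1, 4, 16, 64, 256]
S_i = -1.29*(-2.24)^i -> [-1.29, 2.89, -6.47, 14.5, -32.48]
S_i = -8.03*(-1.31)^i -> [-8.03, 10.52, -13.78, 18.05, -23.65]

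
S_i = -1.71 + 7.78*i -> [-1.71, 6.07, 13.85, 21.63, 29.41]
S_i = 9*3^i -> [9, 27, 81, 243, 729]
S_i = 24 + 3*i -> [24, 27, 30, 33, 36]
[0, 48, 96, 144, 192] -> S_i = 0 + 48*i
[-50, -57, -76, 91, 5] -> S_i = Random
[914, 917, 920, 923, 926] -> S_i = 914 + 3*i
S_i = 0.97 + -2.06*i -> [0.97, -1.09, -3.15, -5.21, -7.27]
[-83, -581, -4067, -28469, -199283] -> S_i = -83*7^i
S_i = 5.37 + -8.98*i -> [5.37, -3.61, -12.59, -21.57, -30.55]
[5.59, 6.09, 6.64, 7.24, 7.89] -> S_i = 5.59*1.09^i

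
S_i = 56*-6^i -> [56, -336, 2016, -12096, 72576]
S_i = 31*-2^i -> [31, -62, 124, -248, 496]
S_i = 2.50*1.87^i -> [2.5, 4.68, 8.74, 16.35, 30.57]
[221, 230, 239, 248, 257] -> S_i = 221 + 9*i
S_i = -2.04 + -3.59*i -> [-2.04, -5.63, -9.22, -12.81, -16.4]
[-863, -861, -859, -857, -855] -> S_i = -863 + 2*i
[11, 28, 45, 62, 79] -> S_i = 11 + 17*i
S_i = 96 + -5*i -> [96, 91, 86, 81, 76]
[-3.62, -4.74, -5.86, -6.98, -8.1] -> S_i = -3.62 + -1.12*i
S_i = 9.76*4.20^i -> [9.76, 40.99, 172.17, 723.1, 3037.02]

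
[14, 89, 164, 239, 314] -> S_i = 14 + 75*i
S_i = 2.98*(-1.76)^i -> [2.98, -5.24, 9.23, -16.25, 28.59]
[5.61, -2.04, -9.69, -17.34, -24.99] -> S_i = 5.61 + -7.65*i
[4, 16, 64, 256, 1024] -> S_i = 4*4^i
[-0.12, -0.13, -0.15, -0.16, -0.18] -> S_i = -0.12*1.11^i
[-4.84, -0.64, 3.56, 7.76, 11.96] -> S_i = -4.84 + 4.20*i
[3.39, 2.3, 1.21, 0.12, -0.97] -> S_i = 3.39 + -1.09*i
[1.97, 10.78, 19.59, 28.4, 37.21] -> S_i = 1.97 + 8.81*i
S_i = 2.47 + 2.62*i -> [2.47, 5.09, 7.71, 10.33, 12.95]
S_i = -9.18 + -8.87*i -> [-9.18, -18.05, -26.92, -35.79, -44.66]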